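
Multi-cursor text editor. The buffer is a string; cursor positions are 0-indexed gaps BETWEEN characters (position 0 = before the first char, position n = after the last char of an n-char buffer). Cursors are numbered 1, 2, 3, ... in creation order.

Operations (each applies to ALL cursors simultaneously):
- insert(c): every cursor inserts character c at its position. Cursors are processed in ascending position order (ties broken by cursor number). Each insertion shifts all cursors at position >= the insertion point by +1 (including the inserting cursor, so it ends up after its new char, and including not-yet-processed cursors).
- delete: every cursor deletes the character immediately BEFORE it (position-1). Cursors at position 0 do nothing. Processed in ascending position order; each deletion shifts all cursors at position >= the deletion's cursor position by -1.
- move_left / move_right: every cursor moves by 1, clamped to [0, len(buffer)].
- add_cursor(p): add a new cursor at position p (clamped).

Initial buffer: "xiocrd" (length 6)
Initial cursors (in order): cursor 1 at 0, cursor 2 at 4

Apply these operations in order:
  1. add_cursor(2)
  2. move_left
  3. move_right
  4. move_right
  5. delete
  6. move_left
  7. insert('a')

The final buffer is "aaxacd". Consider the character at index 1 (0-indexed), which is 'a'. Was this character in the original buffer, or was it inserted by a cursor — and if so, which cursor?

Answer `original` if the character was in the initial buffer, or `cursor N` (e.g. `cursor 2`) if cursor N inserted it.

After op 1 (add_cursor(2)): buffer="xiocrd" (len 6), cursors c1@0 c3@2 c2@4, authorship ......
After op 2 (move_left): buffer="xiocrd" (len 6), cursors c1@0 c3@1 c2@3, authorship ......
After op 3 (move_right): buffer="xiocrd" (len 6), cursors c1@1 c3@2 c2@4, authorship ......
After op 4 (move_right): buffer="xiocrd" (len 6), cursors c1@2 c3@3 c2@5, authorship ......
After op 5 (delete): buffer="xcd" (len 3), cursors c1@1 c3@1 c2@2, authorship ...
After op 6 (move_left): buffer="xcd" (len 3), cursors c1@0 c3@0 c2@1, authorship ...
After op 7 (insert('a')): buffer="aaxacd" (len 6), cursors c1@2 c3@2 c2@4, authorship 13.2..
Authorship (.=original, N=cursor N): 1 3 . 2 . .
Index 1: author = 3

Answer: cursor 3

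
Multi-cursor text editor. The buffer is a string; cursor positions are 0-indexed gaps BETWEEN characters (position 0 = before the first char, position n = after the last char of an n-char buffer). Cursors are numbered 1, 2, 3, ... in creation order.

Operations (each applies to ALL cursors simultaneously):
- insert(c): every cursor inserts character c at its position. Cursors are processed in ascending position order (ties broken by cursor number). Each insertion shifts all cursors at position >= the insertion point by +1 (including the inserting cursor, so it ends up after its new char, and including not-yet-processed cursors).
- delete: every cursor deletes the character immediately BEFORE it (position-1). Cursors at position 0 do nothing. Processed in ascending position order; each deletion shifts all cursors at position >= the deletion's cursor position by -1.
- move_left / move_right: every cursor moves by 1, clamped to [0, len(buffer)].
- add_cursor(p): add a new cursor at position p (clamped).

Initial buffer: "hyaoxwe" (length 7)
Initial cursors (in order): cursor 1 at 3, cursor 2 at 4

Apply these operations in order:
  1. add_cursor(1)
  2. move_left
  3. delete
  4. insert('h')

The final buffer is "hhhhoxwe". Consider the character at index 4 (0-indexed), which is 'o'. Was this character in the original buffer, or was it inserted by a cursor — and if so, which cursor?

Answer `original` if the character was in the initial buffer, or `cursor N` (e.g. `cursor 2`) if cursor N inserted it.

Answer: original

Derivation:
After op 1 (add_cursor(1)): buffer="hyaoxwe" (len 7), cursors c3@1 c1@3 c2@4, authorship .......
After op 2 (move_left): buffer="hyaoxwe" (len 7), cursors c3@0 c1@2 c2@3, authorship .......
After op 3 (delete): buffer="hoxwe" (len 5), cursors c3@0 c1@1 c2@1, authorship .....
After op 4 (insert('h')): buffer="hhhhoxwe" (len 8), cursors c3@1 c1@4 c2@4, authorship 3.12....
Authorship (.=original, N=cursor N): 3 . 1 2 . . . .
Index 4: author = original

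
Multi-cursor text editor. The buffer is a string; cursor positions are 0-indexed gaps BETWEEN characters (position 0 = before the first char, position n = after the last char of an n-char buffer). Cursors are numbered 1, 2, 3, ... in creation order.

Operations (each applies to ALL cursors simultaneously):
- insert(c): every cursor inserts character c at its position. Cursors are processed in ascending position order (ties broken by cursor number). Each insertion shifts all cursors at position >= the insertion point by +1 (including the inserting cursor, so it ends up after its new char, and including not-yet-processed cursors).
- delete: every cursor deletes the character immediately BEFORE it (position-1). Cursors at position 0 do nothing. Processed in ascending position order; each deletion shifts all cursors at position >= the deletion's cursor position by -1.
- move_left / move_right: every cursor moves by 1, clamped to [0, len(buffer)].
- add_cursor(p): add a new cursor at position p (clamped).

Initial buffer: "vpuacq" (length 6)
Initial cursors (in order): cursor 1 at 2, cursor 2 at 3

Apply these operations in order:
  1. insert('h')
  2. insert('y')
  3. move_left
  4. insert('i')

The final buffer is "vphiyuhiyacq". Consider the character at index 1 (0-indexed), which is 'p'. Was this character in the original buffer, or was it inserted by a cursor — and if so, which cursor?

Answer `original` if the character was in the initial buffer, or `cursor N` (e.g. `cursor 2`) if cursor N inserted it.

After op 1 (insert('h')): buffer="vphuhacq" (len 8), cursors c1@3 c2@5, authorship ..1.2...
After op 2 (insert('y')): buffer="vphyuhyacq" (len 10), cursors c1@4 c2@7, authorship ..11.22...
After op 3 (move_left): buffer="vphyuhyacq" (len 10), cursors c1@3 c2@6, authorship ..11.22...
After op 4 (insert('i')): buffer="vphiyuhiyacq" (len 12), cursors c1@4 c2@8, authorship ..111.222...
Authorship (.=original, N=cursor N): . . 1 1 1 . 2 2 2 . . .
Index 1: author = original

Answer: original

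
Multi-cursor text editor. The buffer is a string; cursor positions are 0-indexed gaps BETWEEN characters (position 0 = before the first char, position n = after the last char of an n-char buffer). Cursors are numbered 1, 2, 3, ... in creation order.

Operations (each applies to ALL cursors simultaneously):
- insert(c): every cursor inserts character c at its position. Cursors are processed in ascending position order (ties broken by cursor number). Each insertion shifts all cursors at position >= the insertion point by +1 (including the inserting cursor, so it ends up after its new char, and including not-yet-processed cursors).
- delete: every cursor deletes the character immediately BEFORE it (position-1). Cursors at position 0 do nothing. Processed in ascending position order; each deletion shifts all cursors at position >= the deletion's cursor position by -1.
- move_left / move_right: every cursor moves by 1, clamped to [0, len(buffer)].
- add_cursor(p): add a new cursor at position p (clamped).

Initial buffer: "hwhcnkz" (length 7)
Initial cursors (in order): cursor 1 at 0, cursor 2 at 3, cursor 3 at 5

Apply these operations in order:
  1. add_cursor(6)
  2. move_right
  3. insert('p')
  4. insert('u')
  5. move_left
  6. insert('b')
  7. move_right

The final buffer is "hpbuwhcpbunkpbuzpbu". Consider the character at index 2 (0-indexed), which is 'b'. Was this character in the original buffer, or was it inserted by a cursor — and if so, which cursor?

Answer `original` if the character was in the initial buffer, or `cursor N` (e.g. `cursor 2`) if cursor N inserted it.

After op 1 (add_cursor(6)): buffer="hwhcnkz" (len 7), cursors c1@0 c2@3 c3@5 c4@6, authorship .......
After op 2 (move_right): buffer="hwhcnkz" (len 7), cursors c1@1 c2@4 c3@6 c4@7, authorship .......
After op 3 (insert('p')): buffer="hpwhcpnkpzp" (len 11), cursors c1@2 c2@6 c3@9 c4@11, authorship .1...2..3.4
After op 4 (insert('u')): buffer="hpuwhcpunkpuzpu" (len 15), cursors c1@3 c2@8 c3@12 c4@15, authorship .11...22..33.44
After op 5 (move_left): buffer="hpuwhcpunkpuzpu" (len 15), cursors c1@2 c2@7 c3@11 c4@14, authorship .11...22..33.44
After op 6 (insert('b')): buffer="hpbuwhcpbunkpbuzpbu" (len 19), cursors c1@3 c2@9 c3@14 c4@18, authorship .111...222..333.444
After op 7 (move_right): buffer="hpbuwhcpbunkpbuzpbu" (len 19), cursors c1@4 c2@10 c3@15 c4@19, authorship .111...222..333.444
Authorship (.=original, N=cursor N): . 1 1 1 . . . 2 2 2 . . 3 3 3 . 4 4 4
Index 2: author = 1

Answer: cursor 1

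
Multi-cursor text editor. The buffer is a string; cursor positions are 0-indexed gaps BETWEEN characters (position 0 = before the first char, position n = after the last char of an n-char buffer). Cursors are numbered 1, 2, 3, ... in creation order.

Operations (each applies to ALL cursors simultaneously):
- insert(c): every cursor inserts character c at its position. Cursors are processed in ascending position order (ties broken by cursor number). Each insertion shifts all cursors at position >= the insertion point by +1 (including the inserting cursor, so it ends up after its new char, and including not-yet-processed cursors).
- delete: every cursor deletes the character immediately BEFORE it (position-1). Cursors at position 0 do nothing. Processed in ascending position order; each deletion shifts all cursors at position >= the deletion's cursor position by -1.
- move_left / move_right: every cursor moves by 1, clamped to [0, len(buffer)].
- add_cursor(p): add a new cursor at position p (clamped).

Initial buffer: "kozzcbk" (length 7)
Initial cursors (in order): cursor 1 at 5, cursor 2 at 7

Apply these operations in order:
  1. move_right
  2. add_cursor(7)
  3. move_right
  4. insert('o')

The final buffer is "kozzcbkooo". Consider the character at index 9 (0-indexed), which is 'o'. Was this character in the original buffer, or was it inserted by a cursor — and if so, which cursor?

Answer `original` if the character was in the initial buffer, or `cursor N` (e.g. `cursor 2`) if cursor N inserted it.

Answer: cursor 3

Derivation:
After op 1 (move_right): buffer="kozzcbk" (len 7), cursors c1@6 c2@7, authorship .......
After op 2 (add_cursor(7)): buffer="kozzcbk" (len 7), cursors c1@6 c2@7 c3@7, authorship .......
After op 3 (move_right): buffer="kozzcbk" (len 7), cursors c1@7 c2@7 c3@7, authorship .......
After op 4 (insert('o')): buffer="kozzcbkooo" (len 10), cursors c1@10 c2@10 c3@10, authorship .......123
Authorship (.=original, N=cursor N): . . . . . . . 1 2 3
Index 9: author = 3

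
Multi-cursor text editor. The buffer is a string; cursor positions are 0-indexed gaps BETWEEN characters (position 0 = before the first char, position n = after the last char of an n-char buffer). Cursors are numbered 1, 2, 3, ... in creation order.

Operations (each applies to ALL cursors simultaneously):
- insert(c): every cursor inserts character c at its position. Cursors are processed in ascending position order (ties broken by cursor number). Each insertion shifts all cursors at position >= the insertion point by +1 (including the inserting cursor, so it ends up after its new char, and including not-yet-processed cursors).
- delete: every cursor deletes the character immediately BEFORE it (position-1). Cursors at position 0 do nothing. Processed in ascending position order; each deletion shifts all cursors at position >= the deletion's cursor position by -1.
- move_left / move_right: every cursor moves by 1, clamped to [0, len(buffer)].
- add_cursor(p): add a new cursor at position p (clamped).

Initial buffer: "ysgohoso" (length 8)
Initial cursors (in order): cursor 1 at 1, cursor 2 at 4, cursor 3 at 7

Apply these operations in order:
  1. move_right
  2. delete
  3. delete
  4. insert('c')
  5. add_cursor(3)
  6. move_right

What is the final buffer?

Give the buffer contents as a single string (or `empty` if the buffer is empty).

Answer: cgcoc

Derivation:
After op 1 (move_right): buffer="ysgohoso" (len 8), cursors c1@2 c2@5 c3@8, authorship ........
After op 2 (delete): buffer="ygoos" (len 5), cursors c1@1 c2@3 c3@5, authorship .....
After op 3 (delete): buffer="go" (len 2), cursors c1@0 c2@1 c3@2, authorship ..
After op 4 (insert('c')): buffer="cgcoc" (len 5), cursors c1@1 c2@3 c3@5, authorship 1.2.3
After op 5 (add_cursor(3)): buffer="cgcoc" (len 5), cursors c1@1 c2@3 c4@3 c3@5, authorship 1.2.3
After op 6 (move_right): buffer="cgcoc" (len 5), cursors c1@2 c2@4 c4@4 c3@5, authorship 1.2.3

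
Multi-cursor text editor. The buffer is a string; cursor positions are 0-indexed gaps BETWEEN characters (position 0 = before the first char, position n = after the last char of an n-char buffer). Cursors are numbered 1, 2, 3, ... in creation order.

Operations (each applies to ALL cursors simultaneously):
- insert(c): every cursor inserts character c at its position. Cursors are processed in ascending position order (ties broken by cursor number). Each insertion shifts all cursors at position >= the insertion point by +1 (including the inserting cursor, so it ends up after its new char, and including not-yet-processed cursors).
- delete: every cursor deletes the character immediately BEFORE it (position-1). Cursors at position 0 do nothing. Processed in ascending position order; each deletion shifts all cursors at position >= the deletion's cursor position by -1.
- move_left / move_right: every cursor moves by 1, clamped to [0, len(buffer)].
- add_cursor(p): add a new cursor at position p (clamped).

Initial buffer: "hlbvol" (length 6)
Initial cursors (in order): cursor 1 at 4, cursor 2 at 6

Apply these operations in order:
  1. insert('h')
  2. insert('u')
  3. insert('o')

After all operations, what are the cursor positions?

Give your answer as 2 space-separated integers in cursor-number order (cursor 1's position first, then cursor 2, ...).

After op 1 (insert('h')): buffer="hlbvholh" (len 8), cursors c1@5 c2@8, authorship ....1..2
After op 2 (insert('u')): buffer="hlbvhuolhu" (len 10), cursors c1@6 c2@10, authorship ....11..22
After op 3 (insert('o')): buffer="hlbvhuoolhuo" (len 12), cursors c1@7 c2@12, authorship ....111..222

Answer: 7 12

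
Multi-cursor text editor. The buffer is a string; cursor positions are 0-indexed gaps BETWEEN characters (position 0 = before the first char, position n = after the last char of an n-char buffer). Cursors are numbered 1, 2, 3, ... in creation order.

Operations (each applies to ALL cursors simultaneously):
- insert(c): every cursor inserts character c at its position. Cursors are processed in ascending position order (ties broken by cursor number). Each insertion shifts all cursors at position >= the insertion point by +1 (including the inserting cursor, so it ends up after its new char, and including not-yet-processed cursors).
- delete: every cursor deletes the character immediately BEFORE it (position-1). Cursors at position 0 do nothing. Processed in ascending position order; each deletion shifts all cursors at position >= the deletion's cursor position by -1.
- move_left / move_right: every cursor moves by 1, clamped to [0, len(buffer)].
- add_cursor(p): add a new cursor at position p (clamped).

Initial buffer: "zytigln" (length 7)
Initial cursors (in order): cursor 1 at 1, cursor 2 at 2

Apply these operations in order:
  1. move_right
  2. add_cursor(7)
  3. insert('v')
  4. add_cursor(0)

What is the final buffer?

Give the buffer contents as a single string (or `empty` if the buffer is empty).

After op 1 (move_right): buffer="zytigln" (len 7), cursors c1@2 c2@3, authorship .......
After op 2 (add_cursor(7)): buffer="zytigln" (len 7), cursors c1@2 c2@3 c3@7, authorship .......
After op 3 (insert('v')): buffer="zyvtviglnv" (len 10), cursors c1@3 c2@5 c3@10, authorship ..1.2....3
After op 4 (add_cursor(0)): buffer="zyvtviglnv" (len 10), cursors c4@0 c1@3 c2@5 c3@10, authorship ..1.2....3

Answer: zyvtviglnv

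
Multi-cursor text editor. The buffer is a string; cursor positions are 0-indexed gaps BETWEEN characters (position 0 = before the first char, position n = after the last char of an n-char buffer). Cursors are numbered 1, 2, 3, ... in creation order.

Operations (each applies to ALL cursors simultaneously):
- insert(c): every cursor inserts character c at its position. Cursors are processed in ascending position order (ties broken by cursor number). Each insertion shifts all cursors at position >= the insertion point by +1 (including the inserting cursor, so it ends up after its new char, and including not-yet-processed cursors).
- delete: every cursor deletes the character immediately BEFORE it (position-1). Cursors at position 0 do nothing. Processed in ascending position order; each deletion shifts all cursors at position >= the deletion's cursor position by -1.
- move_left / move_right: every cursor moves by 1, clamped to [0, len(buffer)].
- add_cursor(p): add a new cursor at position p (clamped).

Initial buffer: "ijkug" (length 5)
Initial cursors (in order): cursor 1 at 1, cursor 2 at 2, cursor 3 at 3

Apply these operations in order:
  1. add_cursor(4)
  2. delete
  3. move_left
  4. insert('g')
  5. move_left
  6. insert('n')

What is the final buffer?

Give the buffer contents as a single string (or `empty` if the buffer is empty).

After op 1 (add_cursor(4)): buffer="ijkug" (len 5), cursors c1@1 c2@2 c3@3 c4@4, authorship .....
After op 2 (delete): buffer="g" (len 1), cursors c1@0 c2@0 c3@0 c4@0, authorship .
After op 3 (move_left): buffer="g" (len 1), cursors c1@0 c2@0 c3@0 c4@0, authorship .
After op 4 (insert('g')): buffer="ggggg" (len 5), cursors c1@4 c2@4 c3@4 c4@4, authorship 1234.
After op 5 (move_left): buffer="ggggg" (len 5), cursors c1@3 c2@3 c3@3 c4@3, authorship 1234.
After op 6 (insert('n')): buffer="gggnnnngg" (len 9), cursors c1@7 c2@7 c3@7 c4@7, authorship 12312344.

Answer: gggnnnngg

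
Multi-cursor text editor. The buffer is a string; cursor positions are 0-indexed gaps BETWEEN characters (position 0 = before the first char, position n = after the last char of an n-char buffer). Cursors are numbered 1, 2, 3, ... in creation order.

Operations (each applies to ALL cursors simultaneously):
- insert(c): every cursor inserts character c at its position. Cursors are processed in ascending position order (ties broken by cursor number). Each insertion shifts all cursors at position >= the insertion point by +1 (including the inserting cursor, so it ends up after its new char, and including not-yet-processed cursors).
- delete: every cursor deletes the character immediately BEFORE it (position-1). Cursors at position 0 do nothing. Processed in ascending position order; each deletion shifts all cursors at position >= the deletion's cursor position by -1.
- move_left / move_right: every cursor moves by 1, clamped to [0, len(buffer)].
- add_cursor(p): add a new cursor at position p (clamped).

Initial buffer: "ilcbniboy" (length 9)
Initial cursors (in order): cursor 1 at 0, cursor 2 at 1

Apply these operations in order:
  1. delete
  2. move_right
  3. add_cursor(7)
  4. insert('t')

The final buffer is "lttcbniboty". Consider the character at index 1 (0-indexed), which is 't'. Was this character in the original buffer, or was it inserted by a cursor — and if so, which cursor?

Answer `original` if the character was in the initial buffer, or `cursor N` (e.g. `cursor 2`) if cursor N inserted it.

Answer: cursor 1

Derivation:
After op 1 (delete): buffer="lcbniboy" (len 8), cursors c1@0 c2@0, authorship ........
After op 2 (move_right): buffer="lcbniboy" (len 8), cursors c1@1 c2@1, authorship ........
After op 3 (add_cursor(7)): buffer="lcbniboy" (len 8), cursors c1@1 c2@1 c3@7, authorship ........
After op 4 (insert('t')): buffer="lttcbniboty" (len 11), cursors c1@3 c2@3 c3@10, authorship .12......3.
Authorship (.=original, N=cursor N): . 1 2 . . . . . . 3 .
Index 1: author = 1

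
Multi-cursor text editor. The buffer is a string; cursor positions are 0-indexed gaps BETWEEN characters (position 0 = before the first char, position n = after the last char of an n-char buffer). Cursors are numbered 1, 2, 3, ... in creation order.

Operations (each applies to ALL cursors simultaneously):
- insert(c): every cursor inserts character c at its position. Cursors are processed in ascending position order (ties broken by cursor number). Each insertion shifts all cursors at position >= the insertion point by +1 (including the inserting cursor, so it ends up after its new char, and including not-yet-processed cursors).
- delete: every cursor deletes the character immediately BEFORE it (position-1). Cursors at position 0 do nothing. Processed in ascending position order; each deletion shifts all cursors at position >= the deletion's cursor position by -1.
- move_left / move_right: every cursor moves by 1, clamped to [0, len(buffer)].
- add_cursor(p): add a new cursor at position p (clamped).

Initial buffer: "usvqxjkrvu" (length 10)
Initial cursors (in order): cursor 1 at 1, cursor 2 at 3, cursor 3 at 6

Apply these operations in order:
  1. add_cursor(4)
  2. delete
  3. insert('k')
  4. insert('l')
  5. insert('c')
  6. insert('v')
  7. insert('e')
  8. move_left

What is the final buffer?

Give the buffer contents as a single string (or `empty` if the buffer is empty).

After op 1 (add_cursor(4)): buffer="usvqxjkrvu" (len 10), cursors c1@1 c2@3 c4@4 c3@6, authorship ..........
After op 2 (delete): buffer="sxkrvu" (len 6), cursors c1@0 c2@1 c4@1 c3@2, authorship ......
After op 3 (insert('k')): buffer="kskkxkkrvu" (len 10), cursors c1@1 c2@4 c4@4 c3@6, authorship 1.24.3....
After op 4 (insert('l')): buffer="klskkllxklkrvu" (len 14), cursors c1@2 c2@7 c4@7 c3@10, authorship 11.2424.33....
After op 5 (insert('c')): buffer="klcskkllccxklckrvu" (len 18), cursors c1@3 c2@10 c4@10 c3@14, authorship 111.242424.333....
After op 6 (insert('v')): buffer="klcvskkllccvvxklcvkrvu" (len 22), cursors c1@4 c2@13 c4@13 c3@18, authorship 1111.24242424.3333....
After op 7 (insert('e')): buffer="klcveskkllccvveexklcvekrvu" (len 26), cursors c1@5 c2@16 c4@16 c3@22, authorship 11111.2424242424.33333....
After op 8 (move_left): buffer="klcveskkllccvveexklcvekrvu" (len 26), cursors c1@4 c2@15 c4@15 c3@21, authorship 11111.2424242424.33333....

Answer: klcveskkllccvveexklcvekrvu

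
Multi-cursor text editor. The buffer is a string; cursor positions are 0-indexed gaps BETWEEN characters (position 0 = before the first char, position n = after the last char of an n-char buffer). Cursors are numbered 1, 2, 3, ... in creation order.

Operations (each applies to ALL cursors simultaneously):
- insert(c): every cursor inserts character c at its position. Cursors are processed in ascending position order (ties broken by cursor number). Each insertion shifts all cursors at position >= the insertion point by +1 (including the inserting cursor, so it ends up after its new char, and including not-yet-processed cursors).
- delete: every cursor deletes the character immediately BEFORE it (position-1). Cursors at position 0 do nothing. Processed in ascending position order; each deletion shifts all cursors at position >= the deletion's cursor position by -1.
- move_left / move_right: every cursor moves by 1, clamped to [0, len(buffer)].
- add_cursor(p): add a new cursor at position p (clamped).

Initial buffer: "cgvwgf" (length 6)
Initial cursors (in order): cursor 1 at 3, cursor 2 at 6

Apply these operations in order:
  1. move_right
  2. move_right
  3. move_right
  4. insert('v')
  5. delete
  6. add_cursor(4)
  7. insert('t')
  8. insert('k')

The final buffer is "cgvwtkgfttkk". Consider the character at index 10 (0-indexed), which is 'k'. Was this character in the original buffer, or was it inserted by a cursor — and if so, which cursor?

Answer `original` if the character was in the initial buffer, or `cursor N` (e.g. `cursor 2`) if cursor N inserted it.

After op 1 (move_right): buffer="cgvwgf" (len 6), cursors c1@4 c2@6, authorship ......
After op 2 (move_right): buffer="cgvwgf" (len 6), cursors c1@5 c2@6, authorship ......
After op 3 (move_right): buffer="cgvwgf" (len 6), cursors c1@6 c2@6, authorship ......
After op 4 (insert('v')): buffer="cgvwgfvv" (len 8), cursors c1@8 c2@8, authorship ......12
After op 5 (delete): buffer="cgvwgf" (len 6), cursors c1@6 c2@6, authorship ......
After op 6 (add_cursor(4)): buffer="cgvwgf" (len 6), cursors c3@4 c1@6 c2@6, authorship ......
After op 7 (insert('t')): buffer="cgvwtgftt" (len 9), cursors c3@5 c1@9 c2@9, authorship ....3..12
After op 8 (insert('k')): buffer="cgvwtkgfttkk" (len 12), cursors c3@6 c1@12 c2@12, authorship ....33..1212
Authorship (.=original, N=cursor N): . . . . 3 3 . . 1 2 1 2
Index 10: author = 1

Answer: cursor 1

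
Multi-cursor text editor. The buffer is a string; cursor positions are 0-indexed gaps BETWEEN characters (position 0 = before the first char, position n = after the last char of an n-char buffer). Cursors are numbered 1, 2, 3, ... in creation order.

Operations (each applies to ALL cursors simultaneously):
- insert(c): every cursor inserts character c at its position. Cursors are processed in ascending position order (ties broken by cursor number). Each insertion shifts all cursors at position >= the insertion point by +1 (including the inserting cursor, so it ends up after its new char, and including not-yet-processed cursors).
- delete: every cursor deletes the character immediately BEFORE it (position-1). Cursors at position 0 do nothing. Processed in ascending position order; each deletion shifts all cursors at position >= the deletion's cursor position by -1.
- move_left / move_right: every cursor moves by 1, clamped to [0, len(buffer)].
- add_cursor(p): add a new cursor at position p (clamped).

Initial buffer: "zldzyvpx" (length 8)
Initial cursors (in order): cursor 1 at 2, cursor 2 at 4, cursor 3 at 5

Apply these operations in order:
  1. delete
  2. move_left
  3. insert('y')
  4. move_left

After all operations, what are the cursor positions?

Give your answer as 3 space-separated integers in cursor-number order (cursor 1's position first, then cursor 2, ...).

After op 1 (delete): buffer="zdvpx" (len 5), cursors c1@1 c2@2 c3@2, authorship .....
After op 2 (move_left): buffer="zdvpx" (len 5), cursors c1@0 c2@1 c3@1, authorship .....
After op 3 (insert('y')): buffer="yzyydvpx" (len 8), cursors c1@1 c2@4 c3@4, authorship 1.23....
After op 4 (move_left): buffer="yzyydvpx" (len 8), cursors c1@0 c2@3 c3@3, authorship 1.23....

Answer: 0 3 3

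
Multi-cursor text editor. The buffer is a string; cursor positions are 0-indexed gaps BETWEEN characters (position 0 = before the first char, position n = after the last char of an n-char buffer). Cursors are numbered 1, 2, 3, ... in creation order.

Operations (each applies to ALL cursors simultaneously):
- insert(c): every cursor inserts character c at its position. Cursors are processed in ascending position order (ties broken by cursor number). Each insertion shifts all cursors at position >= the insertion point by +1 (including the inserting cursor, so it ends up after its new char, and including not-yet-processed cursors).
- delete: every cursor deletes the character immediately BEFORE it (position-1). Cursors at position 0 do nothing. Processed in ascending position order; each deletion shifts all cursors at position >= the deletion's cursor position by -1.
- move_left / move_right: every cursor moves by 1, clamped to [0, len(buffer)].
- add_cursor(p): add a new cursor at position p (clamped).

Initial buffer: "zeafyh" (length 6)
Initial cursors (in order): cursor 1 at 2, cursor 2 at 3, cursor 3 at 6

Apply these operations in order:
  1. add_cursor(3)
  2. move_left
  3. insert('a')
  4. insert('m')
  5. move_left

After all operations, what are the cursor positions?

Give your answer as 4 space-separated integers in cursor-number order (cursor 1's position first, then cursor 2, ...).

After op 1 (add_cursor(3)): buffer="zeafyh" (len 6), cursors c1@2 c2@3 c4@3 c3@6, authorship ......
After op 2 (move_left): buffer="zeafyh" (len 6), cursors c1@1 c2@2 c4@2 c3@5, authorship ......
After op 3 (insert('a')): buffer="zaeaaafyah" (len 10), cursors c1@2 c2@5 c4@5 c3@9, authorship .1.24...3.
After op 4 (insert('m')): buffer="zameaammafyamh" (len 14), cursors c1@3 c2@8 c4@8 c3@13, authorship .11.2424...33.
After op 5 (move_left): buffer="zameaammafyamh" (len 14), cursors c1@2 c2@7 c4@7 c3@12, authorship .11.2424...33.

Answer: 2 7 12 7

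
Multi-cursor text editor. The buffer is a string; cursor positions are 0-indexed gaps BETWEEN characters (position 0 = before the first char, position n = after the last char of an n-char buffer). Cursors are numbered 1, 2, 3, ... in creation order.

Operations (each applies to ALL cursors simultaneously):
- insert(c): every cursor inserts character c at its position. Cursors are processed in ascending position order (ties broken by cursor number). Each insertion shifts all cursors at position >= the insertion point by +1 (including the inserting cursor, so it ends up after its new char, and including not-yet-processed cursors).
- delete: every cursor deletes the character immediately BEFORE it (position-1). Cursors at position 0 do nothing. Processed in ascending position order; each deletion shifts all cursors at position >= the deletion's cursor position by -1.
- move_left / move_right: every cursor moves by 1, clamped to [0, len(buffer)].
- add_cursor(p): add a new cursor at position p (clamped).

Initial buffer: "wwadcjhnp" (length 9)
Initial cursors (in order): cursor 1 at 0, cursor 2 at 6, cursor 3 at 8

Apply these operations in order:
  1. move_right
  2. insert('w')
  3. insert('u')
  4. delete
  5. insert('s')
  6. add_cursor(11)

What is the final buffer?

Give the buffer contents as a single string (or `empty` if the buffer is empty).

Answer: wwswadcjhwsnpws

Derivation:
After op 1 (move_right): buffer="wwadcjhnp" (len 9), cursors c1@1 c2@7 c3@9, authorship .........
After op 2 (insert('w')): buffer="wwwadcjhwnpw" (len 12), cursors c1@2 c2@9 c3@12, authorship .1......2..3
After op 3 (insert('u')): buffer="wwuwadcjhwunpwu" (len 15), cursors c1@3 c2@11 c3@15, authorship .11......22..33
After op 4 (delete): buffer="wwwadcjhwnpw" (len 12), cursors c1@2 c2@9 c3@12, authorship .1......2..3
After op 5 (insert('s')): buffer="wwswadcjhwsnpws" (len 15), cursors c1@3 c2@11 c3@15, authorship .11......22..33
After op 6 (add_cursor(11)): buffer="wwswadcjhwsnpws" (len 15), cursors c1@3 c2@11 c4@11 c3@15, authorship .11......22..33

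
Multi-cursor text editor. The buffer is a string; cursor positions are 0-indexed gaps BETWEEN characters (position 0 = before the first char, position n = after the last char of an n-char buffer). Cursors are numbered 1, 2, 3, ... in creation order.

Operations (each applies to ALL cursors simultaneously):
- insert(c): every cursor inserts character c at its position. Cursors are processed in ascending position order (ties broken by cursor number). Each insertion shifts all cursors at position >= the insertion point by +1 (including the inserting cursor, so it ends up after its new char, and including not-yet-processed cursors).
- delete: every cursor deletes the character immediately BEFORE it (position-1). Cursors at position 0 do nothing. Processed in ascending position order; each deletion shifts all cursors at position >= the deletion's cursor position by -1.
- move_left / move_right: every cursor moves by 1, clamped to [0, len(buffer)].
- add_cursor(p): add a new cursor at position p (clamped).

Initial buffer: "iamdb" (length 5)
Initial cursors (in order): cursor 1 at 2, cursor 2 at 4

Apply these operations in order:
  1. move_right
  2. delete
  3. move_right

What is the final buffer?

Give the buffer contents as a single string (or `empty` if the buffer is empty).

Answer: iad

Derivation:
After op 1 (move_right): buffer="iamdb" (len 5), cursors c1@3 c2@5, authorship .....
After op 2 (delete): buffer="iad" (len 3), cursors c1@2 c2@3, authorship ...
After op 3 (move_right): buffer="iad" (len 3), cursors c1@3 c2@3, authorship ...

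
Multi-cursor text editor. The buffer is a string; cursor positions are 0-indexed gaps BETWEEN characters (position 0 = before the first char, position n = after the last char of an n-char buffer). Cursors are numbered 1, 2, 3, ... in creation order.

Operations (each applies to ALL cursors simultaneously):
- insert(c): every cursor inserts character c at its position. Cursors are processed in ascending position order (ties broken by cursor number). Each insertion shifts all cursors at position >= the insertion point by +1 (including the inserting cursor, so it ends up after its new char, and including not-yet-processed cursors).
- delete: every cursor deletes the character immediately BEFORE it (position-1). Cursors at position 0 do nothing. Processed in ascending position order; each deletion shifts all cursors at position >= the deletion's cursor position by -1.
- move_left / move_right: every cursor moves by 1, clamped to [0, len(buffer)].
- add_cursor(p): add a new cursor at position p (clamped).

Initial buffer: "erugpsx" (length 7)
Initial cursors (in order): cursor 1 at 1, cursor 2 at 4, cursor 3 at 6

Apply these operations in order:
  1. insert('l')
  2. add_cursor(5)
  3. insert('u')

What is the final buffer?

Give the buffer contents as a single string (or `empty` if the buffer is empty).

After op 1 (insert('l')): buffer="elruglpslx" (len 10), cursors c1@2 c2@6 c3@9, authorship .1...2..3.
After op 2 (add_cursor(5)): buffer="elruglpslx" (len 10), cursors c1@2 c4@5 c2@6 c3@9, authorship .1...2..3.
After op 3 (insert('u')): buffer="elurugulupslux" (len 14), cursors c1@3 c4@7 c2@9 c3@13, authorship .11...422..33.

Answer: elurugulupslux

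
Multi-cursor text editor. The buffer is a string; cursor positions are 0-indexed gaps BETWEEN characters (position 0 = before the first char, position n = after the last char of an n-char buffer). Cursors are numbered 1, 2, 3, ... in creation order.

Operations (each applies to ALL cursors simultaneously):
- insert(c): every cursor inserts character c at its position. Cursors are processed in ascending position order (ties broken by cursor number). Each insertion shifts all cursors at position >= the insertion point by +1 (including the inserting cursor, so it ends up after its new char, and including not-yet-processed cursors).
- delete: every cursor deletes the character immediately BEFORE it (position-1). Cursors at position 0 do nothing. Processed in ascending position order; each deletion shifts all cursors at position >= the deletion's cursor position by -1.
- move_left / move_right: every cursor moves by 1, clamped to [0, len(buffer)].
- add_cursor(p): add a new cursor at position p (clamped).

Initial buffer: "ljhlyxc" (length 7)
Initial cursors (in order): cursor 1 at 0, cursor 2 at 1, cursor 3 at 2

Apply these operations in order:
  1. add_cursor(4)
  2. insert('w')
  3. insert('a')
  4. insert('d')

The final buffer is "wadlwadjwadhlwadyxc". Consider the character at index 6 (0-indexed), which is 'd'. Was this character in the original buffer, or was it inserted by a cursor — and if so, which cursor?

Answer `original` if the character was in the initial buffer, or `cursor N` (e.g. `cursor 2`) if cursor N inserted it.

Answer: cursor 2

Derivation:
After op 1 (add_cursor(4)): buffer="ljhlyxc" (len 7), cursors c1@0 c2@1 c3@2 c4@4, authorship .......
After op 2 (insert('w')): buffer="wlwjwhlwyxc" (len 11), cursors c1@1 c2@3 c3@5 c4@8, authorship 1.2.3..4...
After op 3 (insert('a')): buffer="walwajwahlwayxc" (len 15), cursors c1@2 c2@5 c3@8 c4@12, authorship 11.22.33..44...
After op 4 (insert('d')): buffer="wadlwadjwadhlwadyxc" (len 19), cursors c1@3 c2@7 c3@11 c4@16, authorship 111.222.333..444...
Authorship (.=original, N=cursor N): 1 1 1 . 2 2 2 . 3 3 3 . . 4 4 4 . . .
Index 6: author = 2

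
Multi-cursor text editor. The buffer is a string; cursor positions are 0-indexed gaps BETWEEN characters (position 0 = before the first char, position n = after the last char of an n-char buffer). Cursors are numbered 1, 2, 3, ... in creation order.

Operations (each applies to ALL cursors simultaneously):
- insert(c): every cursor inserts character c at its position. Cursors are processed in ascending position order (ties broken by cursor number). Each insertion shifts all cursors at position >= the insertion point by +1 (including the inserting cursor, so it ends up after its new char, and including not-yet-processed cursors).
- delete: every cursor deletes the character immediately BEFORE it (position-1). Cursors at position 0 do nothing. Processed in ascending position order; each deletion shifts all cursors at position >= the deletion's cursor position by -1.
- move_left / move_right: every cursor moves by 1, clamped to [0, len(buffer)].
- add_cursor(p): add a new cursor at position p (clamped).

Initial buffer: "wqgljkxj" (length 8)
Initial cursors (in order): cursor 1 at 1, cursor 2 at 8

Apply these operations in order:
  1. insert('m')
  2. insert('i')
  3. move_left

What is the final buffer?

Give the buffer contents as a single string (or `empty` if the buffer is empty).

Answer: wmiqgljkxjmi

Derivation:
After op 1 (insert('m')): buffer="wmqgljkxjm" (len 10), cursors c1@2 c2@10, authorship .1.......2
After op 2 (insert('i')): buffer="wmiqgljkxjmi" (len 12), cursors c1@3 c2@12, authorship .11.......22
After op 3 (move_left): buffer="wmiqgljkxjmi" (len 12), cursors c1@2 c2@11, authorship .11.......22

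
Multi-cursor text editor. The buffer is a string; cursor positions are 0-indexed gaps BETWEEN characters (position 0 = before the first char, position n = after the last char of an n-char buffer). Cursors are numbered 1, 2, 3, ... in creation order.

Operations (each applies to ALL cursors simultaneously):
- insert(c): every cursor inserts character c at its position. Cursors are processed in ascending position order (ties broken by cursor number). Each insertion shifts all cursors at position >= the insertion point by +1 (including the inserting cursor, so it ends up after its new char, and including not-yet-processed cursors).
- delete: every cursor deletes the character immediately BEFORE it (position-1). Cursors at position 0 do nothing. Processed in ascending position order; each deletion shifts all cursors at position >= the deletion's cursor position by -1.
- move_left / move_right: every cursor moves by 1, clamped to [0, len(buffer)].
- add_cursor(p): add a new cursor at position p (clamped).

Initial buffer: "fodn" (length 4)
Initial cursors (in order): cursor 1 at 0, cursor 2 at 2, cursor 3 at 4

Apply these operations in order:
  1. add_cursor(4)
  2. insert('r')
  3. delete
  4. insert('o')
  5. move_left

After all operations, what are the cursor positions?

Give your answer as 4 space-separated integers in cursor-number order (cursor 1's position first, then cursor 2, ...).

Answer: 0 3 7 7

Derivation:
After op 1 (add_cursor(4)): buffer="fodn" (len 4), cursors c1@0 c2@2 c3@4 c4@4, authorship ....
After op 2 (insert('r')): buffer="rfordnrr" (len 8), cursors c1@1 c2@4 c3@8 c4@8, authorship 1..2..34
After op 3 (delete): buffer="fodn" (len 4), cursors c1@0 c2@2 c3@4 c4@4, authorship ....
After op 4 (insert('o')): buffer="ofoodnoo" (len 8), cursors c1@1 c2@4 c3@8 c4@8, authorship 1..2..34
After op 5 (move_left): buffer="ofoodnoo" (len 8), cursors c1@0 c2@3 c3@7 c4@7, authorship 1..2..34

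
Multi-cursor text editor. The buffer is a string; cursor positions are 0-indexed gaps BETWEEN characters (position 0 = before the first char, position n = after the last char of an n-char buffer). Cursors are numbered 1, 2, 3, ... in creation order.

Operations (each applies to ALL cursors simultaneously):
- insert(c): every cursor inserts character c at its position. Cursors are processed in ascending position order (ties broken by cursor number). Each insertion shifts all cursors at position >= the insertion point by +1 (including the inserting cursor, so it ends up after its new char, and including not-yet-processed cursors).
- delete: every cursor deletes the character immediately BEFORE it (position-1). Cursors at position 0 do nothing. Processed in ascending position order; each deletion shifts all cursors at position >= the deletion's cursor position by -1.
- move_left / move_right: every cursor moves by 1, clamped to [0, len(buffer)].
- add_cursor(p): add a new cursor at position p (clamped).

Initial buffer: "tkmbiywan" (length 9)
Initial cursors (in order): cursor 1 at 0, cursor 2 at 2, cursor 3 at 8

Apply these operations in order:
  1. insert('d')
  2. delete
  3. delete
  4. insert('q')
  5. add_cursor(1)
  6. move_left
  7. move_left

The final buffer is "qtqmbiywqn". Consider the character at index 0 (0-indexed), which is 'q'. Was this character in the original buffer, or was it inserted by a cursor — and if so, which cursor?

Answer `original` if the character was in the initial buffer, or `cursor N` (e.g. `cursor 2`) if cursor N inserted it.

After op 1 (insert('d')): buffer="dtkdmbiywadn" (len 12), cursors c1@1 c2@4 c3@11, authorship 1..2......3.
After op 2 (delete): buffer="tkmbiywan" (len 9), cursors c1@0 c2@2 c3@8, authorship .........
After op 3 (delete): buffer="tmbiywn" (len 7), cursors c1@0 c2@1 c3@6, authorship .......
After op 4 (insert('q')): buffer="qtqmbiywqn" (len 10), cursors c1@1 c2@3 c3@9, authorship 1.2.....3.
After op 5 (add_cursor(1)): buffer="qtqmbiywqn" (len 10), cursors c1@1 c4@1 c2@3 c3@9, authorship 1.2.....3.
After op 6 (move_left): buffer="qtqmbiywqn" (len 10), cursors c1@0 c4@0 c2@2 c3@8, authorship 1.2.....3.
After op 7 (move_left): buffer="qtqmbiywqn" (len 10), cursors c1@0 c4@0 c2@1 c3@7, authorship 1.2.....3.
Authorship (.=original, N=cursor N): 1 . 2 . . . . . 3 .
Index 0: author = 1

Answer: cursor 1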